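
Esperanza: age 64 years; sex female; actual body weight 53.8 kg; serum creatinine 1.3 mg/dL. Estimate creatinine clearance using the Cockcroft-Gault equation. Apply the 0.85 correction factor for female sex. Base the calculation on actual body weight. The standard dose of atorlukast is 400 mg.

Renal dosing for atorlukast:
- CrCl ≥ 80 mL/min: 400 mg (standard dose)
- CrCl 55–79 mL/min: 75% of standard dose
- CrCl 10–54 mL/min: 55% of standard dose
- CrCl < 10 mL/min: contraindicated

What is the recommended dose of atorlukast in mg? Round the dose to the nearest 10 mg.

220 mg

CrCl = (140 − 64) × 53.8 / (72 × 1.3) × 0.85 = 4088.8 / 93.60 × 0.85 ≈ 37.1 mL/min
CrCl ≈ 37 mL/min → bracket 10–54 mL/min.
55% of 400 mg = 220 mg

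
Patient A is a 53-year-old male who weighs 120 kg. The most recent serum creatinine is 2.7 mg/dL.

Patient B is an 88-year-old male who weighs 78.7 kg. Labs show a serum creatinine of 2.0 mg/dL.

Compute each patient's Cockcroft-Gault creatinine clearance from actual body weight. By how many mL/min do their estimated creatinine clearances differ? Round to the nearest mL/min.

25 mL/min

Patient A: CrCl = (140 − 53) × 120 / (72 × 2.7) = 10440.0 / 194.40 ≈ 53.7 mL/min
Patient B: CrCl = (140 − 88) × 78.7 / (72 × 2) = 4092.4 / 144.00 ≈ 28.4 mL/min
|53.7 − 28.4| = 25.3 mL/min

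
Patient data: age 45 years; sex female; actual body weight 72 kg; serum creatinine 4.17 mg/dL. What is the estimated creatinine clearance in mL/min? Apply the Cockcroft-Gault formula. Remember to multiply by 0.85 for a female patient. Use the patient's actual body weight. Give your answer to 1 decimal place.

19.4 mL/min

CrCl = (140 − 45) × 72 / (72 × 4.17) × 0.85 = 6840.0 / 300.24 × 0.85 ≈ 19.4 mL/min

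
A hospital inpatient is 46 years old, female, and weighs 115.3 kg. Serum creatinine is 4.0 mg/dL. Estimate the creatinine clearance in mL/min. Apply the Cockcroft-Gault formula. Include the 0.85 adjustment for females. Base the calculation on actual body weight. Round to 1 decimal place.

CrCl = (140 − 46) × 115.3 / (72 × 4) × 0.85 = 10838.2 / 288.00 × 0.85 ≈ 32.0 mL/min

32.0 mL/min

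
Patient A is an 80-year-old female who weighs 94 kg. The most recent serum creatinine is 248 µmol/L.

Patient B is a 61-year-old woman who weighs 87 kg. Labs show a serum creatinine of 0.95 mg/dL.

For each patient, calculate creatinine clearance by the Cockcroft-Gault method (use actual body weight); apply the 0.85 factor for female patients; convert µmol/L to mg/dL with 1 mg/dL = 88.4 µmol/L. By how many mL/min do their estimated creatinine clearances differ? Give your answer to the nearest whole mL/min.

62 mL/min

Patient A: SCr = 248 / 88.4 = 2.805 mg/dL
Patient A: CrCl = (140 − 80) × 94 / (72 × 2.805) × 0.85 = 5640.0 / 201.96 × 0.85 ≈ 23.7 mL/min
Patient B: CrCl = (140 − 61) × 87 / (72 × 0.95) × 0.85 = 6873.0 / 68.40 × 0.85 ≈ 85.4 mL/min
|23.7 − 85.4| = 61.7 mL/min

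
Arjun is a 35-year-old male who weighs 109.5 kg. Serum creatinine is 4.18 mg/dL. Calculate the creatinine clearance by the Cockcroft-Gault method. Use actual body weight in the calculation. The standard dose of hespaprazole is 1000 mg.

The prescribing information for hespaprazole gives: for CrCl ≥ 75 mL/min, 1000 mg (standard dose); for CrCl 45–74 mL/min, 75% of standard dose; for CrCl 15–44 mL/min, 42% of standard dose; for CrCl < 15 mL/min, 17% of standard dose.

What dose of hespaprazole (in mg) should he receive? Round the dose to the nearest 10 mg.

420 mg

CrCl = (140 − 35) × 109.5 / (72 × 4.18) = 11497.5 / 300.96 ≈ 38.2 mL/min
CrCl ≈ 38 mL/min → bracket 15–44 mL/min.
42% of 1000 mg = 420 mg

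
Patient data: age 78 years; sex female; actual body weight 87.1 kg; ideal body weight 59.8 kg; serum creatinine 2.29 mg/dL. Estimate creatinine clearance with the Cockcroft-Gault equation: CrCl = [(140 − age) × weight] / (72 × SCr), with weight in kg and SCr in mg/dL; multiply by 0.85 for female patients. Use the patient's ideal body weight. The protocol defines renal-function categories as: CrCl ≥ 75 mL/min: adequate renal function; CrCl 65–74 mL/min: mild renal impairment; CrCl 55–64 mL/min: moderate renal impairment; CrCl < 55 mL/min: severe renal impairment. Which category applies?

CrCl = (140 − 78) × 59.8 / (72 × 2.29) × 0.85 = 3707.6 / 164.88 × 0.85 ≈ 19.1 mL/min
19 mL/min falls in the 'severe renal impairment' range.

severe renal impairment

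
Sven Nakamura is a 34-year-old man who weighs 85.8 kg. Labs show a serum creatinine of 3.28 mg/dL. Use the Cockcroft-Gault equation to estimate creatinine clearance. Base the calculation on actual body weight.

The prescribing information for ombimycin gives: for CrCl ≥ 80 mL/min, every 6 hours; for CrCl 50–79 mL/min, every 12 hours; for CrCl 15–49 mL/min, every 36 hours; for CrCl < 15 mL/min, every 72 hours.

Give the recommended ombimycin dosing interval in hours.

CrCl = (140 − 34) × 85.8 / (72 × 3.28) = 9094.8 / 236.16 ≈ 38.5 mL/min
CrCl ≈ 39 mL/min → bracket 15–49 mL/min → every 36 hours.

every 36 hours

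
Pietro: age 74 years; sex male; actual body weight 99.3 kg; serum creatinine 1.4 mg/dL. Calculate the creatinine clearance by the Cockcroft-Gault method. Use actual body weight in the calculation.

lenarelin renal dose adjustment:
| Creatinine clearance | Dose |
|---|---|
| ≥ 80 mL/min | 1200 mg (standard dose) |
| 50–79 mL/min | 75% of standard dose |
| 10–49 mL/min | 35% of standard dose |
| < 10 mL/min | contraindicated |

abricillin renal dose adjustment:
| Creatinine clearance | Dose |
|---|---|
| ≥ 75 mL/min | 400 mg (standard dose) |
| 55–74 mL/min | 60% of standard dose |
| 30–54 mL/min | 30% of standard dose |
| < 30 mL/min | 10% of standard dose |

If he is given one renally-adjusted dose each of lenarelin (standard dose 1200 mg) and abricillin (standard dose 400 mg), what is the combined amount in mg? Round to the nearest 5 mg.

CrCl = (140 − 74) × 99.3 / (72 × 1.4) = 6553.8 / 100.80 ≈ 65.0 mL/min
CrCl ≈ 65 mL/min.
lenarelin: 50–79 mL/min → 75% of 1200 mg = 900 mg.
abricillin: 55–74 mL/min → 60% of 400 mg = 240 mg.
Total = 900 + 240 = 1140 mg.

1140 mg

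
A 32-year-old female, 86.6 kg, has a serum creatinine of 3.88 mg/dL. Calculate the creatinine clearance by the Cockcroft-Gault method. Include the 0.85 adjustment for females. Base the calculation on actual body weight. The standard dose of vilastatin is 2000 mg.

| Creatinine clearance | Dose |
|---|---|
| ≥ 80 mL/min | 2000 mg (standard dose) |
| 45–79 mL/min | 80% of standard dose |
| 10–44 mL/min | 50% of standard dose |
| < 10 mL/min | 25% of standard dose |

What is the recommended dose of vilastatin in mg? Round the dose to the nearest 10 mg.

1000 mg

CrCl = (140 − 32) × 86.6 / (72 × 3.88) × 0.85 = 9352.8 / 279.36 × 0.85 ≈ 28.5 mL/min
CrCl ≈ 28 mL/min → bracket 10–44 mL/min.
50% of 2000 mg = 1000 mg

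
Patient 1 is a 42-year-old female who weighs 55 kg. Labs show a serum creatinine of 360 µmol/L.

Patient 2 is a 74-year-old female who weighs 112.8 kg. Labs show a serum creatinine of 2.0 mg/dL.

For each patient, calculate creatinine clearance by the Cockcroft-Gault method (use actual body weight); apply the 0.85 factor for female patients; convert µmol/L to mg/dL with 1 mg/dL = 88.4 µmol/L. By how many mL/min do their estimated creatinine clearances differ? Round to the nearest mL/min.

28 mL/min

Patient 1: SCr = 360 / 88.4 = 4.072 mg/dL
Patient 1: CrCl = (140 − 42) × 55 / (72 × 4.072) × 0.85 = 5390.0 / 293.18 × 0.85 ≈ 15.6 mL/min
Patient 2: CrCl = (140 − 74) × 112.8 / (72 × 2) × 0.85 = 7444.8 / 144.00 × 0.85 ≈ 43.9 mL/min
|15.6 − 43.9| = 28.3 mL/min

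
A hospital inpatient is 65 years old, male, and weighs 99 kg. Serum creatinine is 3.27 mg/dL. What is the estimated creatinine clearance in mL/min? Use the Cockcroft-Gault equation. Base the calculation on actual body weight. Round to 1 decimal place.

31.5 mL/min

CrCl = (140 − 65) × 99 / (72 × 3.27) = 7425.0 / 235.44 ≈ 31.5 mL/min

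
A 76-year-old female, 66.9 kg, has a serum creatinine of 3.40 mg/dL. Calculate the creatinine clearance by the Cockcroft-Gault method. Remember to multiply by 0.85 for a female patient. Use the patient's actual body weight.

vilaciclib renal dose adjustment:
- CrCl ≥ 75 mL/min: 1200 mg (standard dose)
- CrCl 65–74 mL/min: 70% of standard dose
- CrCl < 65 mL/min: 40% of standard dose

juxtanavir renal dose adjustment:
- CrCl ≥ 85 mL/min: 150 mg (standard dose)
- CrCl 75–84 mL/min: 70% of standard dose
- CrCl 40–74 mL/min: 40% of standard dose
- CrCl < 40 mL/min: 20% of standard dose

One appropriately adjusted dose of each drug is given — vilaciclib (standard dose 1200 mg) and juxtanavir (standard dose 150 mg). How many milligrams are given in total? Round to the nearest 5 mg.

510 mg

CrCl = (140 − 76) × 66.9 / (72 × 3.4) × 0.85 = 4281.6 / 244.80 × 0.85 ≈ 14.9 mL/min
CrCl ≈ 15 mL/min.
vilaciclib: < 65 mL/min → 40% of 1200 mg = 480 mg.
juxtanavir: < 40 mL/min → 20% of 150 mg = 30 mg.
Total = 480 + 30 = 510 mg.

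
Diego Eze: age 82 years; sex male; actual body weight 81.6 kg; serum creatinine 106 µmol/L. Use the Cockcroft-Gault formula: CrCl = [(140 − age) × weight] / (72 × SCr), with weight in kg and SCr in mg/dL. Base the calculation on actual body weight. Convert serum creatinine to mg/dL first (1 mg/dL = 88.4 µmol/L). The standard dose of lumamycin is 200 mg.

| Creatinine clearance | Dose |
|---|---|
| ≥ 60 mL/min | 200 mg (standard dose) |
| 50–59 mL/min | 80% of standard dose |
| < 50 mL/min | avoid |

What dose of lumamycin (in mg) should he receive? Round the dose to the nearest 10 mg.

160 mg

SCr = 106 / 88.4 = 1.199 mg/dL
CrCl = (140 − 82) × 81.6 / (72 × 1.199) = 4732.8 / 86.33 ≈ 54.8 mL/min
CrCl ≈ 55 mL/min → bracket 50–59 mL/min.
80% of 200 mg = 160 mg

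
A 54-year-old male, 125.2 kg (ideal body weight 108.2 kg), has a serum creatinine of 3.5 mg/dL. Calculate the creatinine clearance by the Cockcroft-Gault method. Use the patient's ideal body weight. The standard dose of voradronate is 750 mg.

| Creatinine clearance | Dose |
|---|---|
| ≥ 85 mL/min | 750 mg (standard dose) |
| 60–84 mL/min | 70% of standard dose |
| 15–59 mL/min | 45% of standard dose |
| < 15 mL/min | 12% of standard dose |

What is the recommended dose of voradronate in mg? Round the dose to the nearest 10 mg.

CrCl = (140 − 54) × 108.2 / (72 × 3.5) = 9305.2 / 252.00 ≈ 36.9 mL/min
CrCl ≈ 37 mL/min → bracket 15–59 mL/min.
45% of 750 mg = 337.5 mg → 340 mg

340 mg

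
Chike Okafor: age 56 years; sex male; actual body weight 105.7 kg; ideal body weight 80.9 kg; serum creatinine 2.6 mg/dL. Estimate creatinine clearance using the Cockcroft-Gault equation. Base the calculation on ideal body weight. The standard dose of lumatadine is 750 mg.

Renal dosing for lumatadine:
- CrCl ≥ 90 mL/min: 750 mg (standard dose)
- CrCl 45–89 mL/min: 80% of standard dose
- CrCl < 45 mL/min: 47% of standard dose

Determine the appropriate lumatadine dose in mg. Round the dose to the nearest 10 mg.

CrCl = (140 − 56) × 80.9 / (72 × 2.6) = 6795.6 / 187.20 ≈ 36.3 mL/min
CrCl ≈ 36 mL/min → bracket < 45 mL/min.
47% of 750 mg = 352.5 mg → 350 mg

350 mg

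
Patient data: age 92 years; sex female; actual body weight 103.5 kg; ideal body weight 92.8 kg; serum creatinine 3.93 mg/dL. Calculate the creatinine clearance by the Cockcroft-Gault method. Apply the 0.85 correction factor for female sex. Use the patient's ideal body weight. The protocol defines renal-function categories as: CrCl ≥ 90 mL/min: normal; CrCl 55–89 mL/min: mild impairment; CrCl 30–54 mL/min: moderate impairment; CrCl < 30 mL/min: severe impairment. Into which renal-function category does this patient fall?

CrCl = (140 − 92) × 92.8 / (72 × 3.93) × 0.85 = 4454.4 / 282.96 × 0.85 ≈ 13.4 mL/min
13 mL/min falls in the 'severe impairment' range.

severe impairment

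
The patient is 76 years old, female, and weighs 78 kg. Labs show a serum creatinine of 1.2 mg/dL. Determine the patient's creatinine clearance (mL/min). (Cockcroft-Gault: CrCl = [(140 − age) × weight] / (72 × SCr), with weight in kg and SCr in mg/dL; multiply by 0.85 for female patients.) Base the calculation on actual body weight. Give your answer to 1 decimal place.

49.1 mL/min

CrCl = (140 − 76) × 78 / (72 × 1.2) × 0.85 = 4992.0 / 86.40 × 0.85 ≈ 49.1 mL/min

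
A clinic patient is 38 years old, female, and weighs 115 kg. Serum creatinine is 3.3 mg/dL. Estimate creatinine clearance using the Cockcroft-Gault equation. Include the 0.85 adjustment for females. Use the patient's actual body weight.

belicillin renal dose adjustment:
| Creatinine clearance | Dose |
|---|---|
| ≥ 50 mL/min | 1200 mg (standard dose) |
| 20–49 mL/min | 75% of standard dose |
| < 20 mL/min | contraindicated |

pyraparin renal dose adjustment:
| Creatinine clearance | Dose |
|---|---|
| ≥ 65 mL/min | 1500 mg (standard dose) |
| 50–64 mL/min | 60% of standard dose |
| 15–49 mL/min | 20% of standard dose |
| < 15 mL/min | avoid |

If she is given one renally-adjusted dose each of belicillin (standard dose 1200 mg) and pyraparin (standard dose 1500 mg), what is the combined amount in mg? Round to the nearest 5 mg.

CrCl = (140 − 38) × 115 / (72 × 3.3) × 0.85 = 11730.0 / 237.60 × 0.85 ≈ 42.0 mL/min
CrCl ≈ 42 mL/min.
belicillin: 20–49 mL/min → 75% of 1200 mg = 900 mg.
pyraparin: 15–49 mL/min → 20% of 1500 mg = 300 mg.
Total = 900 + 300 = 1200 mg.

1200 mg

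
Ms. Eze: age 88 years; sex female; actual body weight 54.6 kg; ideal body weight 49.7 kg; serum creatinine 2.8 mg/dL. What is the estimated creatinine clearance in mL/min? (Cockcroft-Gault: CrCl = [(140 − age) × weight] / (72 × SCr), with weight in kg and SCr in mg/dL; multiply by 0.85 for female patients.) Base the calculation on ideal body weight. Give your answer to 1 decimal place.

10.9 mL/min

CrCl = (140 − 88) × 49.7 / (72 × 2.8) × 0.85 = 2584.4 / 201.60 × 0.85 ≈ 10.9 mL/min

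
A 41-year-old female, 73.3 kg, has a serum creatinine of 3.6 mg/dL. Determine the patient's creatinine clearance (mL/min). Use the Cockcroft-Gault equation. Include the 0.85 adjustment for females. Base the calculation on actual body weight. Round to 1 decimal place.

CrCl = (140 − 41) × 73.3 / (72 × 3.6) × 0.85 = 7256.7 / 259.20 × 0.85 ≈ 23.8 mL/min

23.8 mL/min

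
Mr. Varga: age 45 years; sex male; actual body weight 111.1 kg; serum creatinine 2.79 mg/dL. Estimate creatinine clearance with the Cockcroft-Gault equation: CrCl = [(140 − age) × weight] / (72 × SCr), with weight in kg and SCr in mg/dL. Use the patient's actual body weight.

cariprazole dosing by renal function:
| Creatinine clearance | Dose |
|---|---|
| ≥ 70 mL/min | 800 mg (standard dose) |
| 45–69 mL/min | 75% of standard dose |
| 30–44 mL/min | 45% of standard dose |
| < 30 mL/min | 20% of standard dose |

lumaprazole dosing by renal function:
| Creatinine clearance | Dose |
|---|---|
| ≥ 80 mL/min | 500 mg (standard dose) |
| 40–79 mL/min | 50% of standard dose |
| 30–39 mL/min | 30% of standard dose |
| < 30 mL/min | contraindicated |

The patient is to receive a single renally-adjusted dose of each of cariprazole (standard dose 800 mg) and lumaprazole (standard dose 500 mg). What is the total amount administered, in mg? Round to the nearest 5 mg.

850 mg

CrCl = (140 − 45) × 111.1 / (72 × 2.79) = 10554.5 / 200.88 ≈ 52.5 mL/min
CrCl ≈ 53 mL/min.
cariprazole: 45–69 mL/min → 75% of 800 mg = 600 mg.
lumaprazole: 40–79 mL/min → 50% of 500 mg = 250 mg.
Total = 600 + 250 = 850 mg.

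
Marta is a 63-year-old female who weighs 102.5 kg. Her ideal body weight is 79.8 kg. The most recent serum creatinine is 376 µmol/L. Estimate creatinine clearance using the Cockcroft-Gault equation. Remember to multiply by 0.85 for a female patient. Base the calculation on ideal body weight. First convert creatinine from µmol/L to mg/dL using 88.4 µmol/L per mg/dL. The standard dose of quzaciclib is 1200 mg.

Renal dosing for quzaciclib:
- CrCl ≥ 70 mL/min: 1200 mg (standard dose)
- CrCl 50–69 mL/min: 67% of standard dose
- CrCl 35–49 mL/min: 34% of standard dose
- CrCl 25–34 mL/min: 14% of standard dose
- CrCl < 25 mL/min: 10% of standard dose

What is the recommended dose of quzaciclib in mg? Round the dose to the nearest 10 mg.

120 mg

SCr = 376 / 88.4 = 4.253 mg/dL
CrCl = (140 − 63) × 79.8 / (72 × 4.253) × 0.85 = 6144.6 / 306.22 × 0.85 ≈ 17.1 mL/min
CrCl ≈ 17 mL/min → bracket < 25 mL/min.
10% of 1200 mg = 120 mg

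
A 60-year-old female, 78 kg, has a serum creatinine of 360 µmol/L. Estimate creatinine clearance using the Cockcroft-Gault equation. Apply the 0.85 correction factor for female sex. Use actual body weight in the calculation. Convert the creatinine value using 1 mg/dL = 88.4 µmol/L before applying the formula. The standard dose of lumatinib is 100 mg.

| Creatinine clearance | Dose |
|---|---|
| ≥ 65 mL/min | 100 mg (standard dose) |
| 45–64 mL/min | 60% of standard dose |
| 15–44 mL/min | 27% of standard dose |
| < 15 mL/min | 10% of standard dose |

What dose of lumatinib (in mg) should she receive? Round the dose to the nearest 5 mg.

SCr = 360 / 88.4 = 4.072 mg/dL
CrCl = (140 − 60) × 78 / (72 × 4.072) × 0.85 = 6240.0 / 293.18 × 0.85 ≈ 18.1 mL/min
CrCl ≈ 18 mL/min → bracket 15–44 mL/min.
27% of 100 mg = 27 mg → 25 mg

25 mg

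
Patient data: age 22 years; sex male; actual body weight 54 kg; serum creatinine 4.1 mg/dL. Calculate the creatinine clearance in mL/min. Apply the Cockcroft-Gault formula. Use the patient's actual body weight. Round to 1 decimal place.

CrCl = (140 − 22) × 54 / (72 × 4.1) = 6372.0 / 295.20 ≈ 21.6 mL/min

21.6 mL/min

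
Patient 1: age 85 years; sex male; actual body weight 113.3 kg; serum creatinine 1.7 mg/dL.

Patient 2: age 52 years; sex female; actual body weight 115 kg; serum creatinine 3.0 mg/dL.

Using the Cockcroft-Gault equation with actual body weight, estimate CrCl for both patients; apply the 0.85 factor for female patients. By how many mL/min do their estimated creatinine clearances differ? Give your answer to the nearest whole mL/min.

Patient 1: CrCl = (140 − 85) × 113.3 / (72 × 1.7) = 6231.5 / 122.40 ≈ 50.9 mL/min
Patient 2: CrCl = (140 − 52) × 115 / (72 × 3) × 0.85 = 10120.0 / 216.00 × 0.85 ≈ 39.8 mL/min
|50.9 − 39.8| = 11.1 mL/min

11 mL/min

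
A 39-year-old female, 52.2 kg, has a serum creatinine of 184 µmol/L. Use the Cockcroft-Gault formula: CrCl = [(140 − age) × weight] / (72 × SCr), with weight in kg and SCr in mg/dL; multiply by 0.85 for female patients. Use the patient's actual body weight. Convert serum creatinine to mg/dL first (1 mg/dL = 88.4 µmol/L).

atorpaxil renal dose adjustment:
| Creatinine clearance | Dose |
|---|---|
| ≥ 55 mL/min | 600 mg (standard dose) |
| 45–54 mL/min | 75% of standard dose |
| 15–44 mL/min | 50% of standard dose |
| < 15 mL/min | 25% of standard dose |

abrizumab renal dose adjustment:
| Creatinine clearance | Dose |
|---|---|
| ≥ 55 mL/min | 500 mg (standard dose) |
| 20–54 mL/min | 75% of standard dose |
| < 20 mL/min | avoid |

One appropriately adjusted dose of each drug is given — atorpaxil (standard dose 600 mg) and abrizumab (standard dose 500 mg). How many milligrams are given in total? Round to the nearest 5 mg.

675 mg

SCr = 184 / 88.4 = 2.081 mg/dL
CrCl = (140 − 39) × 52.2 / (72 × 2.081) × 0.85 = 5272.2 / 149.83 × 0.85 ≈ 29.9 mL/min
CrCl ≈ 30 mL/min.
atorpaxil: 15–44 mL/min → 50% of 600 mg = 300 mg.
abrizumab: 20–54 mL/min → 75% of 500 mg = 375 mg.
Total = 300 + 375 = 675 mg.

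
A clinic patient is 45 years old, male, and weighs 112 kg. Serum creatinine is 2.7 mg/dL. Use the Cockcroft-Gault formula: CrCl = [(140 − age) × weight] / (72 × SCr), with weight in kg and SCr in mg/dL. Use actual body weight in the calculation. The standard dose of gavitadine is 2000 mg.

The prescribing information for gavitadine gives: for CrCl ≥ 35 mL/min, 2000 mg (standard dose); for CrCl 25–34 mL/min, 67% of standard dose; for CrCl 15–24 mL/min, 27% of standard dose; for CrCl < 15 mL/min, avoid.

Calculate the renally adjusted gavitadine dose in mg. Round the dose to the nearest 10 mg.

2000 mg

CrCl = (140 − 45) × 112 / (72 × 2.7) = 10640.0 / 194.40 ≈ 54.7 mL/min
CrCl ≈ 55 mL/min → bracket ≥ 35 mL/min.
100% of 2000 mg = 2000 mg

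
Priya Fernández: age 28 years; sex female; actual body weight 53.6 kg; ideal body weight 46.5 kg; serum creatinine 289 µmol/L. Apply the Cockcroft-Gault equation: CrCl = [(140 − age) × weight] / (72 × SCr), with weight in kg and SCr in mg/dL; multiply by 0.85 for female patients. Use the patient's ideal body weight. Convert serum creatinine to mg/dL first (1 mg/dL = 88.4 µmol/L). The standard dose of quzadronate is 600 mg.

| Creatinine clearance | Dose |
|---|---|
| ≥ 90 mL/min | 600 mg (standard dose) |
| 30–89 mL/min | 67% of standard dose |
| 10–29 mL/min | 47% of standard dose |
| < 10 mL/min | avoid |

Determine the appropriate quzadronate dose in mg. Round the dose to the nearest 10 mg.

SCr = 289 / 88.4 = 3.269 mg/dL
CrCl = (140 − 28) × 46.5 / (72 × 3.269) × 0.85 = 5208.0 / 235.37 × 0.85 ≈ 18.8 mL/min
CrCl ≈ 19 mL/min → bracket 10–29 mL/min.
47% of 600 mg = 282 mg → 280 mg

280 mg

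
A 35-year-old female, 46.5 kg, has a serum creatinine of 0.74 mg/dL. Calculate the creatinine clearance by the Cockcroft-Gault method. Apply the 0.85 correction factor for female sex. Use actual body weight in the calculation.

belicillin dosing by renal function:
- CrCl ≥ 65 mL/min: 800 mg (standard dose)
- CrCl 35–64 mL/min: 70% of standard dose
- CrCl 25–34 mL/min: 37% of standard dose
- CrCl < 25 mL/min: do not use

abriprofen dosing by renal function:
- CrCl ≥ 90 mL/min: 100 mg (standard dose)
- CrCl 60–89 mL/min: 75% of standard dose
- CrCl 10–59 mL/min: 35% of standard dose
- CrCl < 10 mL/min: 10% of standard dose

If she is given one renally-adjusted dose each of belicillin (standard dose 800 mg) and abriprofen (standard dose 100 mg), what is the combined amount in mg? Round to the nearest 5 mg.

875 mg

CrCl = (140 − 35) × 46.5 / (72 × 0.74) × 0.85 = 4882.5 / 53.28 × 0.85 ≈ 77.9 mL/min
CrCl ≈ 78 mL/min.
belicillin: ≥ 65 mL/min → 100% of 800 mg = 800 mg.
abriprofen: 60–89 mL/min → 75% of 100 mg = 75 mg.
Total = 800 + 75 = 875 mg.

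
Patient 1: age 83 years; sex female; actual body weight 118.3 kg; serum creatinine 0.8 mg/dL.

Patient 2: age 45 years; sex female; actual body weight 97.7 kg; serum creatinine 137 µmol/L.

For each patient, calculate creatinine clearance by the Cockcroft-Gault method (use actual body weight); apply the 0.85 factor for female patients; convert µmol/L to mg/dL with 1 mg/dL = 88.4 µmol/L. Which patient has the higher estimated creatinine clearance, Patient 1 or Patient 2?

Patient 1: CrCl = (140 − 83) × 118.3 / (72 × 0.8) × 0.85 = 6743.1 / 57.60 × 0.85 ≈ 99.5 mL/min
Patient 2: SCr = 137 / 88.4 = 1.55 mg/dL
Patient 2: CrCl = (140 − 45) × 97.7 / (72 × 1.55) × 0.85 = 9281.5 / 111.60 × 0.85 ≈ 70.7 mL/min
99.5 vs 70.7 mL/min → Patient 1 is higher.

Patient 1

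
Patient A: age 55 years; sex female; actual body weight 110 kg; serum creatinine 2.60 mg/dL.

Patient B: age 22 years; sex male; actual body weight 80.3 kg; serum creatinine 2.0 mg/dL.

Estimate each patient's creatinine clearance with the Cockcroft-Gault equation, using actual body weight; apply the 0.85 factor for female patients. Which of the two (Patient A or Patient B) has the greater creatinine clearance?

Patient A: CrCl = (140 − 55) × 110 / (72 × 2.6) × 0.85 = 9350.0 / 187.20 × 0.85 ≈ 42.5 mL/min
Patient B: CrCl = (140 − 22) × 80.3 / (72 × 2) = 9475.4 / 144.00 ≈ 65.8 mL/min
42.5 vs 65.8 mL/min → Patient B is higher.

Patient B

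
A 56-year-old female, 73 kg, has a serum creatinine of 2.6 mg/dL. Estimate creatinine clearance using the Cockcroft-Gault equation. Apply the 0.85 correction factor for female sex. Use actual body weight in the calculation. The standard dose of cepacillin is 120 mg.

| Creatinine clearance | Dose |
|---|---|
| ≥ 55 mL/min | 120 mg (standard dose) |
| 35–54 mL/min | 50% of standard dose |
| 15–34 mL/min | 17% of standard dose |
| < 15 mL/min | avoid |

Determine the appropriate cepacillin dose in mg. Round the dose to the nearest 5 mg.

20 mg

CrCl = (140 − 56) × 73 / (72 × 2.6) × 0.85 = 6132.0 / 187.20 × 0.85 ≈ 27.8 mL/min
CrCl ≈ 28 mL/min → bracket 15–34 mL/min.
17% of 120 mg = 20.4 mg → 20 mg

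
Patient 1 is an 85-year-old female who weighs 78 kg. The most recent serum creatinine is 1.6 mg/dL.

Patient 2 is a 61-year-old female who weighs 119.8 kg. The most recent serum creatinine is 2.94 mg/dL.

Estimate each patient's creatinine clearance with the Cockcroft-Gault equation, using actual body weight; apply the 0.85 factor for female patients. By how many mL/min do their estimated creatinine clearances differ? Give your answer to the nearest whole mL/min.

Patient 1: CrCl = (140 − 85) × 78 / (72 × 1.6) × 0.85 = 4290.0 / 115.20 × 0.85 ≈ 31.7 mL/min
Patient 2: CrCl = (140 − 61) × 119.8 / (72 × 2.94) × 0.85 = 9464.2 / 211.68 × 0.85 ≈ 38.0 mL/min
|31.7 − 38.0| = 6.3 mL/min

6 mL/min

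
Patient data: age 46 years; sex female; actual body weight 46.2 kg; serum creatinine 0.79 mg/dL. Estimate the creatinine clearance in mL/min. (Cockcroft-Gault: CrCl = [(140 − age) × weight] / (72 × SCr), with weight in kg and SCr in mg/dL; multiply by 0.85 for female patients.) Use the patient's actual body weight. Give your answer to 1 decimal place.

64.9 mL/min

CrCl = (140 − 46) × 46.2 / (72 × 0.79) × 0.85 = 4342.8 / 56.88 × 0.85 ≈ 64.9 mL/min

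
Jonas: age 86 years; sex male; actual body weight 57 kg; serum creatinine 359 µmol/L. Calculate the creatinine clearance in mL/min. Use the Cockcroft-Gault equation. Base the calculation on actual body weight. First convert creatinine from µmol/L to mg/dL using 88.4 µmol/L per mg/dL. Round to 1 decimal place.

SCr = 359 / 88.4 = 4.061 mg/dL
CrCl = (140 − 86) × 57 / (72 × 4.061) = 3078.0 / 292.39 ≈ 10.5 mL/min

10.5 mL/min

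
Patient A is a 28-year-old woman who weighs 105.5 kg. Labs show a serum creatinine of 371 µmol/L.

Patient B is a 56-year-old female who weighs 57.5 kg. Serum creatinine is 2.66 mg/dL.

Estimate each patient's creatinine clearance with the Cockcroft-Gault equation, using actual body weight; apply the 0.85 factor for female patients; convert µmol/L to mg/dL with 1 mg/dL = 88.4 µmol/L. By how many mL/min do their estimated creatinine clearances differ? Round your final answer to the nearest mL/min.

Patient A: SCr = 371 / 88.4 = 4.197 mg/dL
Patient A: CrCl = (140 − 28) × 105.5 / (72 × 4.197) × 0.85 = 11816.0 / 302.18 × 0.85 ≈ 33.2 mL/min
Patient B: CrCl = (140 − 56) × 57.5 / (72 × 2.66) × 0.85 = 4830.0 / 191.52 × 0.85 ≈ 21.4 mL/min
|33.2 − 21.4| = 11.8 mL/min

12 mL/min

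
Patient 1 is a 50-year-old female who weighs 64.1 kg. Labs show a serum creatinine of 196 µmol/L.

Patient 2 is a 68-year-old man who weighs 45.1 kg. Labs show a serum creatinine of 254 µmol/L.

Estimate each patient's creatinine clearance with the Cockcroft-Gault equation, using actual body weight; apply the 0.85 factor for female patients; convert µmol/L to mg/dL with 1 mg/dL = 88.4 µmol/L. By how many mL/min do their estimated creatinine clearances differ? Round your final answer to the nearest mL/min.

Patient 1: SCr = 196 / 88.4 = 2.217 mg/dL
Patient 1: CrCl = (140 − 50) × 64.1 / (72 × 2.217) × 0.85 = 5769.0 / 159.62 × 0.85 ≈ 30.7 mL/min
Patient 2: SCr = 254 / 88.4 = 2.873 mg/dL
Patient 2: CrCl = (140 − 68) × 45.1 / (72 × 2.873) = 3247.2 / 206.86 ≈ 15.7 mL/min
|30.7 − 15.7| = 15.0 mL/min

15 mL/min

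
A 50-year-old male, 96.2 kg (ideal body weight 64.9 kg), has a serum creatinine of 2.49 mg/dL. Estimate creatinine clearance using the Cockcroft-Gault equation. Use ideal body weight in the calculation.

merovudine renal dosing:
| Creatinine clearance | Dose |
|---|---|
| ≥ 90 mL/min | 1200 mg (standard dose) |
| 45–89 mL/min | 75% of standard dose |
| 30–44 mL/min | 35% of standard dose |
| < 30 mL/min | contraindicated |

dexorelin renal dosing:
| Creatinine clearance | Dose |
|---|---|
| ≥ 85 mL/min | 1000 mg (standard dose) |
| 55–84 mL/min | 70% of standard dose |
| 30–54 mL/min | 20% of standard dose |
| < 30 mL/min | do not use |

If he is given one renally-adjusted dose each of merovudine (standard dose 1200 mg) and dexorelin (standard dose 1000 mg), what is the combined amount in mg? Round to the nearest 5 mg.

620 mg

CrCl = (140 − 50) × 64.9 / (72 × 2.49) = 5841.0 / 179.28 ≈ 32.6 mL/min
CrCl ≈ 33 mL/min.
merovudine: 30–44 mL/min → 35% of 1200 mg = 420 mg.
dexorelin: 30–54 mL/min → 20% of 1000 mg = 200 mg.
Total = 420 + 200 = 620 mg.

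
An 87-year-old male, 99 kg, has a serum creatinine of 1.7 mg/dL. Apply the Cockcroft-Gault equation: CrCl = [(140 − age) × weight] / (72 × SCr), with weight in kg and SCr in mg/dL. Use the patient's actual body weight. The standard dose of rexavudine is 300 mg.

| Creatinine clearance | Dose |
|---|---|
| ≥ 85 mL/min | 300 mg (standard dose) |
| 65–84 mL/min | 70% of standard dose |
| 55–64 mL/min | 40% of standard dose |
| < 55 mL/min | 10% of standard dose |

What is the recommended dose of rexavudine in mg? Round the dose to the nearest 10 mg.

30 mg

CrCl = (140 − 87) × 99 / (72 × 1.7) = 5247.0 / 122.40 ≈ 42.9 mL/min
CrCl ≈ 43 mL/min → bracket < 55 mL/min.
10% of 300 mg = 30 mg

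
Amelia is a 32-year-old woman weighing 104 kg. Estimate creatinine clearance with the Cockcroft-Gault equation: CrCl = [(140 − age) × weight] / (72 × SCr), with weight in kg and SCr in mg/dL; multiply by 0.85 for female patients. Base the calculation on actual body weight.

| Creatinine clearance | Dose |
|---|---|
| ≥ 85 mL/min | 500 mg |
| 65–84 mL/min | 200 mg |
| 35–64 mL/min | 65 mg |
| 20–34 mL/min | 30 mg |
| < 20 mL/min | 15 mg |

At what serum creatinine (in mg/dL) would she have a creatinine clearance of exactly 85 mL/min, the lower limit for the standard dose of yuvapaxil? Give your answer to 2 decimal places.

1.56 mg/dL

Standard dose requires CrCl ≥ 85 mL/min.
Set (140 − 32) × 104 × 0.85 / (72 × SCr) = 85
SCr = (140 − 32) × 104 × 0.85 / (72 × 85) = 1.560 mg/dL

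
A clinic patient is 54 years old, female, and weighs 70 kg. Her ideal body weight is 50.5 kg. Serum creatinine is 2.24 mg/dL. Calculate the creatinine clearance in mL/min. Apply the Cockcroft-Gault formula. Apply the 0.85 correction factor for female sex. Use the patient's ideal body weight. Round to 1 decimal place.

22.9 mL/min

CrCl = (140 − 54) × 50.5 / (72 × 2.24) × 0.85 = 4343.0 / 161.28 × 0.85 ≈ 22.9 mL/min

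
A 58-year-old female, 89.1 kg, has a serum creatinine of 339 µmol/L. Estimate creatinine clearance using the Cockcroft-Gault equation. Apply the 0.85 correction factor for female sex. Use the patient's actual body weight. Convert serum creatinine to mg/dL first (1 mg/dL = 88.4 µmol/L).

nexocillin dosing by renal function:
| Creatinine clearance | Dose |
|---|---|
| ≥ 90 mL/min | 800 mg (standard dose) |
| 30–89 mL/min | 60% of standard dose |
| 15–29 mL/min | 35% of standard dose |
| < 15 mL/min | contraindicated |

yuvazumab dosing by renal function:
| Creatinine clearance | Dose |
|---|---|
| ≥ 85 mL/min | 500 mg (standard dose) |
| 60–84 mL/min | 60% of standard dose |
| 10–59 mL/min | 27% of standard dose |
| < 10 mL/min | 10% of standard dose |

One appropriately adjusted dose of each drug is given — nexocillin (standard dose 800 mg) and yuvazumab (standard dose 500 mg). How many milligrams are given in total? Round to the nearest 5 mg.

SCr = 339 / 88.4 = 3.835 mg/dL
CrCl = (140 − 58) × 89.1 / (72 × 3.835) × 0.85 = 7306.2 / 276.12 × 0.85 ≈ 22.5 mL/min
CrCl ≈ 22 mL/min.
nexocillin: 15–29 mL/min → 35% of 800 mg = 280 mg.
yuvazumab: 10–59 mL/min → 27% of 500 mg = 135 mg.
Total = 280 + 135 = 415 mg.

415 mg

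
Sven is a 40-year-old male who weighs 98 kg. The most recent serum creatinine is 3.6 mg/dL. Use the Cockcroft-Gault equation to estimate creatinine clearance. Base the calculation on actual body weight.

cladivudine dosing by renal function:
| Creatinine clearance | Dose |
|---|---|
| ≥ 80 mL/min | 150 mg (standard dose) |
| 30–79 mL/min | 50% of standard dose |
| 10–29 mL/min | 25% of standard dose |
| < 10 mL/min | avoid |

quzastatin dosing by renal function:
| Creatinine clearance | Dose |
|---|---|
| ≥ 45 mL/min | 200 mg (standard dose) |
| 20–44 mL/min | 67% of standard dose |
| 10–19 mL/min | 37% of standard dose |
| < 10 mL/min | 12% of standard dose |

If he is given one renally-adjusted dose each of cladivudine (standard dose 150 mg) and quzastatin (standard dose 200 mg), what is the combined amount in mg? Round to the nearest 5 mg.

210 mg

CrCl = (140 − 40) × 98 / (72 × 3.6) = 9800.0 / 259.20 ≈ 37.8 mL/min
CrCl ≈ 38 mL/min.
cladivudine: 30–79 mL/min → 50% of 150 mg = 75 mg.
quzastatin: 20–44 mL/min → 67% of 200 mg = 134 mg.
Total = 75 + 134 = 209 mg.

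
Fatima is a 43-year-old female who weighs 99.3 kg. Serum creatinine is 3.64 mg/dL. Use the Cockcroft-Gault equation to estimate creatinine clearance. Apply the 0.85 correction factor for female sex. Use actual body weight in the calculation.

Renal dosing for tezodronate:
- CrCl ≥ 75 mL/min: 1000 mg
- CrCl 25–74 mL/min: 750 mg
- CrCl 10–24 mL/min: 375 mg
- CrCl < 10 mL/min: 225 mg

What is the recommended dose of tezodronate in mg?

CrCl = (140 − 43) × 99.3 / (72 × 3.64) × 0.85 = 9632.1 / 262.08 × 0.85 ≈ 31.2 mL/min
CrCl ≈ 31 mL/min → bracket 25–74 mL/min.
Dose for this bracket: 750 mg.

750 mg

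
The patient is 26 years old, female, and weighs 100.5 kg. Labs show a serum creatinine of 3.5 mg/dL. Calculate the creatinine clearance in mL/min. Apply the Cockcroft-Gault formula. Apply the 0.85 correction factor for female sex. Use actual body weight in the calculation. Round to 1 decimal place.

38.6 mL/min

CrCl = (140 − 26) × 100.5 / (72 × 3.5) × 0.85 = 11457.0 / 252.00 × 0.85 ≈ 38.6 mL/min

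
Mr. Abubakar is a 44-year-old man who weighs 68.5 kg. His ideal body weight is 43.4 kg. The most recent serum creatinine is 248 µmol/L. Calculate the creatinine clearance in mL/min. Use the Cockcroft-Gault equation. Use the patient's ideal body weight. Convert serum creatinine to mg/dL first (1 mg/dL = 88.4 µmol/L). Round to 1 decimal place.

SCr = 248 / 88.4 = 2.805 mg/dL
CrCl = (140 − 44) × 43.4 / (72 × 2.805) = 4166.4 / 201.96 ≈ 20.6 mL/min

20.6 mL/min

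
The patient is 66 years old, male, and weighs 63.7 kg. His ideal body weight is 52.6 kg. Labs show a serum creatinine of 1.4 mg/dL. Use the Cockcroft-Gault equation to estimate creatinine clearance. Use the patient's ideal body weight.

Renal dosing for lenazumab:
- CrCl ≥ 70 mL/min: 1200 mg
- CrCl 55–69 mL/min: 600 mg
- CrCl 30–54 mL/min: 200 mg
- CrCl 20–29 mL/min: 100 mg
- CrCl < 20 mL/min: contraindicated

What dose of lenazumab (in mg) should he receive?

CrCl = (140 − 66) × 52.6 / (72 × 1.4) = 3892.4 / 100.80 ≈ 38.6 mL/min
CrCl ≈ 39 mL/min → bracket 30–54 mL/min.
Dose for this bracket: 200 mg.

200 mg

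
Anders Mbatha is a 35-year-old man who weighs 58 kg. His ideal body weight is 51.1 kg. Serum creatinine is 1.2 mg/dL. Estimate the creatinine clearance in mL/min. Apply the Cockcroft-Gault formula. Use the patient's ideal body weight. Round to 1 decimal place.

62.1 mL/min

CrCl = (140 − 35) × 51.1 / (72 × 1.2) = 5365.5 / 86.40 ≈ 62.1 mL/min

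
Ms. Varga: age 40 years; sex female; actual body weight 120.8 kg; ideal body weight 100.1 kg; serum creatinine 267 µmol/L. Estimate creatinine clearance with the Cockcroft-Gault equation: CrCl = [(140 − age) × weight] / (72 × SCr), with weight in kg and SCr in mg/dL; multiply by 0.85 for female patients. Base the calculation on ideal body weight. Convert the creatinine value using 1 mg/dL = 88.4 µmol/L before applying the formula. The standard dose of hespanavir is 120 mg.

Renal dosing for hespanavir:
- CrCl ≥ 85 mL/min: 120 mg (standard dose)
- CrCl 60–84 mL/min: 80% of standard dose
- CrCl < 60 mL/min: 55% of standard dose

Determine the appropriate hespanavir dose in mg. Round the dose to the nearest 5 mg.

65 mg

SCr = 267 / 88.4 = 3.02 mg/dL
CrCl = (140 − 40) × 100.1 / (72 × 3.02) × 0.85 = 10010.0 / 217.44 × 0.85 ≈ 39.1 mL/min
CrCl ≈ 39 mL/min → bracket < 60 mL/min.
55% of 120 mg = 66 mg → 65 mg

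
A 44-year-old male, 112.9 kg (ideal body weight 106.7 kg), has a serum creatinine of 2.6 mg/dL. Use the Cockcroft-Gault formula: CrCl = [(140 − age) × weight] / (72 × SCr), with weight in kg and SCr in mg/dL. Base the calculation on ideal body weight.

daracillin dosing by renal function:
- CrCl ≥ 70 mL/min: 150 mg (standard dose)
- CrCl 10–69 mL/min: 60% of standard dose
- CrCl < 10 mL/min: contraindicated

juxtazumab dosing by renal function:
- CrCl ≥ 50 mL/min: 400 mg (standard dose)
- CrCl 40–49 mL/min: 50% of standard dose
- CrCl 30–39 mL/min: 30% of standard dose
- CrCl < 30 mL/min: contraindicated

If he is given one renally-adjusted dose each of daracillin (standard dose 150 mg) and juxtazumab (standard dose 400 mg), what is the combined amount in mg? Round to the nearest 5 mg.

CrCl = (140 − 44) × 106.7 / (72 × 2.6) = 10243.2 / 187.20 ≈ 54.7 mL/min
CrCl ≈ 55 mL/min.
daracillin: 10–69 mL/min → 60% of 150 mg = 90 mg.
juxtazumab: ≥ 50 mL/min → 100% of 400 mg = 400 mg.
Total = 90 + 400 = 490 mg.

490 mg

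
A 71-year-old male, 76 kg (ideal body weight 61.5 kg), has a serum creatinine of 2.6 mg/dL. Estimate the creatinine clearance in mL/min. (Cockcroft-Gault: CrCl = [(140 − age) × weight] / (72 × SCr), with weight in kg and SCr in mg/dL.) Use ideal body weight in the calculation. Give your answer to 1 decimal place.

CrCl = (140 − 71) × 61.5 / (72 × 2.6) = 4243.5 / 187.20 ≈ 22.7 mL/min

22.7 mL/min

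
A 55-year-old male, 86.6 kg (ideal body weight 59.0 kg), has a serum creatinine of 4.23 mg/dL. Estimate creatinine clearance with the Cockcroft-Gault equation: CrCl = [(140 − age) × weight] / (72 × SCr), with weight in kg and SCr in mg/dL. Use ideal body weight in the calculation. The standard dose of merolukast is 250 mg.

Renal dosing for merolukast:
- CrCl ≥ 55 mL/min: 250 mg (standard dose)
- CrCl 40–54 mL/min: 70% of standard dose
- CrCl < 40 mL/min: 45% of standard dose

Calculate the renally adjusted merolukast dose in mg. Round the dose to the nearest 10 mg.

110 mg

CrCl = (140 − 55) × 59 / (72 × 4.23) = 5015.0 / 304.56 ≈ 16.5 mL/min
CrCl ≈ 16 mL/min → bracket < 40 mL/min.
45% of 250 mg = 112.5 mg → 110 mg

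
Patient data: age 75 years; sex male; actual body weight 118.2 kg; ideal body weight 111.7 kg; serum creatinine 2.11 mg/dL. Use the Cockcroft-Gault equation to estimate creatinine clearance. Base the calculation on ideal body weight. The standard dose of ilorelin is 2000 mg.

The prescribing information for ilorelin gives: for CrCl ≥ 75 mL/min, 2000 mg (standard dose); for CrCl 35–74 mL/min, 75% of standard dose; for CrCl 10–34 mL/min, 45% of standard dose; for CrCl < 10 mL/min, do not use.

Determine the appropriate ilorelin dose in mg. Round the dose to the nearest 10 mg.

1500 mg

CrCl = (140 − 75) × 111.7 / (72 × 2.11) = 7260.5 / 151.92 ≈ 47.8 mL/min
CrCl ≈ 48 mL/min → bracket 35–74 mL/min.
75% of 2000 mg = 1500 mg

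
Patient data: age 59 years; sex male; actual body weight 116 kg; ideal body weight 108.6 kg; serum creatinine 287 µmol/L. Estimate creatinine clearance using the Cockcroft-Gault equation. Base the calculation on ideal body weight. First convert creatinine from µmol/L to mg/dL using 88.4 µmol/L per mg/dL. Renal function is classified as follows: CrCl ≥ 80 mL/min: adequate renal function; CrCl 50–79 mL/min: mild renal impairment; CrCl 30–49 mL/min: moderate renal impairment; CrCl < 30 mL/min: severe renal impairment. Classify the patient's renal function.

SCr = 287 / 88.4 = 3.247 mg/dL
CrCl = (140 − 59) × 108.6 / (72 × 3.247) = 8796.6 / 233.78 ≈ 37.6 mL/min
38 mL/min falls in the 'moderate renal impairment' range.

moderate renal impairment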